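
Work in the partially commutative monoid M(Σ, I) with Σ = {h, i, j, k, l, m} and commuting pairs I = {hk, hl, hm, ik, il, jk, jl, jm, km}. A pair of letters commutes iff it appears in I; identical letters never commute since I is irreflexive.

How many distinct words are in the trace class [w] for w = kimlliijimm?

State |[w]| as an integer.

0(k) covers ∅
1(i) covers ∅
2(m) covers 1:i
3(l) covers 0:k, 2:m
4(l) covers 3:l
5(i) covers 2:m
6(i) covers 5:i
7(j) covers 6:i
8(i) covers 7:j
9(m) covers 4:l, 8:i
10(m) covers 9:m
floor of heap: 0:k, 1:i
completions by unplaced set U, small U first (add the entries for U minus each lowest piece of U):
  |U|=1: {10}:1
  |U|=2: {9,10}:1
  |U|=3: {4,9,10}:1  {8,9,10}:1
  |U|=4: {3,4,9,10}:1  {4,8,9,10}:2  {7,8,9,10}:1
  |U|=5: {0,3,4,9,10}:1  {3,4,8,9,10}:3  {4,7,8,9,10}:3  {6,7,8,9,10}:1
  |U|=6: {0,3,4,8,9,10}:4  {3,4,7,8,9,10}:6  {4,6,7,8,9,10}:4  {5,6,7,8,9,10}:1
  |U|=7: {0,3,4,7,8,9,10}:10  {3,4,6,7,8,9,10}:10  {4,5,6,7,8,9,10}:5
  |U|=8: {0,3,4,6,7,8,9,10}:20  {3,4,5,6,7,8,9,10}:15
  |U|=9: {0,3,4,5,6,7,8,9,10}:35  {2,3,4,5,6,7,8,9,10}:15
  start at 0(k): 15
  start at 1(i): 50
sum over floor = 65

65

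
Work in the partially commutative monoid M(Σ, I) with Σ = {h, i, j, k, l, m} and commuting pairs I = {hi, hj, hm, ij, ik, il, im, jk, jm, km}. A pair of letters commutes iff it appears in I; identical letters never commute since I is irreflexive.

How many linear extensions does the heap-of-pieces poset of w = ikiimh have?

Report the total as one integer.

60

drop 0:i onto floor
drop 1:k onto floor
drop 2:i onto {0:i}
drop 3:i onto {2:i}
drop 4:m onto floor
drop 5:h onto {1:k}
ground layer = {0:i, 1:k, 4:m}
drop-orders for the pieces not yet dropped (sum over which currently-grounded one goes next):
  1 to go: {3} 1  {4} 1  {5} 1
  2 to go: {1,5} 1  {2,3} 1  {3,4} 2  {3,5} 2  {4,5} 2
  3 to go: {0,2,3} 1  {1,3,5} 3  {1,4,5} 3  {2,3,4} 3  {2,3,5} 3  {3,4,5} 6
  4 to go: {0,2,3,4} 4  {0,2,3,5} 4  {1,2,3,5} 6  {1,3,4,5} 12  {2,3,4,5} 12
  if 0:i drops first: 30 orders
  if 1:k drops first: 20 orders
  if 4:m drops first: 10 orders
heap linearizations: 60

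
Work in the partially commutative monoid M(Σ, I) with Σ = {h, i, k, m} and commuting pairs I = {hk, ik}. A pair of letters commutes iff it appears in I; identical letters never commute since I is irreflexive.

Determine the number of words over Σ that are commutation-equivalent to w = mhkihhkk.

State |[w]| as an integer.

35

drop 0:m onto floor
drop 1:h onto {0:m}
drop 2:k onto {0:m}
drop 3:i onto {1:h}
drop 4:h onto {3:i}
drop 5:h onto {4:h}
drop 6:k onto {2:k}
drop 7:k onto {6:k}
ground layer = {0:m}
drop-orders for the pieces not yet dropped (sum over which currently-grounded one goes next):
  1 to go: {5} 1  {7} 1
  2 to go: {4,5} 1  {5,7} 2  {6,7} 1
  3 to go: {2,6,7} 1  {3,4,5} 1  {4,5,7} 3  {5,6,7} 3
  4 to go: {1,3,4,5} 1  {2,5,6,7} 4  {3,4,5,7} 4  {4,5,6,7} 6
  5 to go: {1,3,4,5,7} 5  {2,4,5,6,7} 10  {3,4,5,6,7} 10
  6 to go: {1,3,4,5,6,7} 15  {2,3,4,5,6,7} 20
  if 0:m drops first: 35 orders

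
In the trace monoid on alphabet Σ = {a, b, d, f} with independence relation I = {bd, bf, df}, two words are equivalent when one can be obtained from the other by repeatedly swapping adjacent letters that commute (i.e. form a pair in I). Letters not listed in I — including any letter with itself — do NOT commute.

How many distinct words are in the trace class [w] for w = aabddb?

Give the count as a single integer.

drop 0:a onto floor
drop 1:a onto {0:a}
drop 2:b onto {1:a}
drop 3:d onto {1:a}
drop 4:d onto {3:d}
drop 5:b onto {2:b}
ground layer = {0:a}
drop-orders for the pieces not yet dropped (sum over which currently-grounded one goes next):
  1 to go: {4} 1  {5} 1
  2 to go: {2,5} 1  {3,4} 1  {4,5} 2
  3 to go: {2,4,5} 3  {3,4,5} 3
  4 to go: {2,3,4,5} 6
  if 0:a drops first: 6 orders

6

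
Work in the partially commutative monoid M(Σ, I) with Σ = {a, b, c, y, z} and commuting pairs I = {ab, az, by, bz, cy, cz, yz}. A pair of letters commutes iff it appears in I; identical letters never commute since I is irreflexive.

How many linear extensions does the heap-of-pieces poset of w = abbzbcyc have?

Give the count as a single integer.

piece 0:a — minimal
piece 1:b — minimal
piece 2:b rests on {1:b}
piece 3:z — minimal
piece 4:b rests on {2:b}
piece 5:c rests on {0:a, 4:b}
piece 6:y rests on {0:a}
piece 7:c rests on {5:c}
minimal pieces: {0:a, 1:b, 3:z}
ways to finish when only these pieces remain (= sum over removing one remaining piece with nothing left below it):
  1 left: {3}→1  {6}→1  {7}→1
  2 left: {3,6}→2  {3,7}→2  {5,7}→1  {6,7}→2
  3 left: {3,5,7}→3  {3,6,7}→6  {4,5,7}→1  {5,6,7}→3
  4 left: {0,5,6,7}→3  {2,4,5,7}→1  {3,4,5,7}→4  {3,5,6,7}→12  {4,5,6,7}→4
  5 left: {0,3,5,6,7}→15  {0,4,5,6,7}→7  {1,2,4,5,7}→1  {2,3,4,5,7}→5  {2,4,5,6,7}→5  {3,4,5,6,7}→20
  6 left: {0,2,4,5,6,7}→12  {0,3,4,5,6,7}→42  {1,2,3,4,5,7}→6  {1,2,4,5,6,7}→6  {2,3,4,5,6,7}→30
  placing 0:a first → 42 extensions
  placing 1:b first → 84 extensions
  placing 3:z first → 18 extensions
total linear extensions = 144

144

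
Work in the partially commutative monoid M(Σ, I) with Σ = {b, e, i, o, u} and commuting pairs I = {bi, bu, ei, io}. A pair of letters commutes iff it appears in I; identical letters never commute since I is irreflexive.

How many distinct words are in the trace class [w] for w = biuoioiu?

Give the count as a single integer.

#0=b has no predecessor
#1=i has no predecessor
#2=u depends on [1:i]
#3=o depends on [0:b, 2:u]
#4=i depends on [2:u]
#5=o depends on [3:o]
#6=i depends on [4:i]
#7=u depends on [5:o, 6:i]
sources: [0:b, 1:i]
N(rest) = Σ N(rest − s) over sources s of rest; N(one piece) = 1:
  size 1 → [7]=1
  size 2 → [5,7]=1  [6,7]=1
  size 3 → [3,5,7]=1  [4,6,7]=1  [5,6,7]=2
  size 4 → [0,3,5,7]=1  [3,5,6,7]=3  [4,5,6,7]=3
  size 5 → [0,3,5,6,7]=4  [3,4,5,6,7]=6
  size 6 → [0,3,4,5,6,7]=10  [2,3,4,5,6,7]=6
  first=0(b) contributes 6
  first=1(i) contributes 16
|[w]| = 22

22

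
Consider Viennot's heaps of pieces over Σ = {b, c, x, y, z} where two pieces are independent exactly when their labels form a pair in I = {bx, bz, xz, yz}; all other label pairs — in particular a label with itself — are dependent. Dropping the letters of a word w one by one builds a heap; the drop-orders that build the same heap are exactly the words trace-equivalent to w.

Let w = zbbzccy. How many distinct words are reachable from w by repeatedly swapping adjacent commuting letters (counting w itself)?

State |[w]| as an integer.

6

drop 0:z onto floor
drop 1:b onto floor
drop 2:b onto {1:b}
drop 3:z onto {0:z}
drop 4:c onto {2:b, 3:z}
drop 5:c onto {4:c}
drop 6:y onto {5:c}
ground layer = {0:z, 1:b}
drop-orders for the pieces not yet dropped (sum over which currently-grounded one goes next):
  1 to go: {6} 1
  2 to go: {5,6} 1
  3 to go: {4,5,6} 1
  4 to go: {2,4,5,6} 1  {3,4,5,6} 1
  5 to go: {0,3,4,5,6} 1  {1,2,4,5,6} 1  {2,3,4,5,6} 2
  if 0:z drops first: 3 orders
  if 1:b drops first: 3 orders
heap linearizations: 6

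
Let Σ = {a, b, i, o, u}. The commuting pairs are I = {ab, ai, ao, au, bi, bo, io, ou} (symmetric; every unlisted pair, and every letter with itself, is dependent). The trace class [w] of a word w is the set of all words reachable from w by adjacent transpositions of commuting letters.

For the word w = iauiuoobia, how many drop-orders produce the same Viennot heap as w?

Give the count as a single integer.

2520

piece 0:i — minimal
piece 1:a — minimal
piece 2:u rests on {0:i}
piece 3:i rests on {2:u}
piece 4:u rests on {3:i}
piece 5:o — minimal
piece 6:o rests on {5:o}
piece 7:b rests on {4:u}
piece 8:i rests on {4:u}
piece 9:a rests on {1:a}
minimal pieces: {0:i, 1:a, 5:o}
ways to finish when only these pieces remain (= sum over removing one remaining piece with nothing left below it):
  1 left: {6}→1  {7}→1  {8}→1  {9}→1
  2 left: {1,9}→1  {5,6}→1  {6,7}→2  {6,8}→2  {6,9}→2  {7,8}→2  {7,9}→2  {8,9}→2
  3 left: {1,6,9}→3  {1,7,9}→3  {1,8,9}→3  {4,7,8}→2  {5,6,7}→3  {5,6,8}→3  {5,6,9}→3  {6,7,8}→6  {6,7,9}→6  {6,8,9}→6  {7,8,9}→6
  4 left: {1,5,6,9}→6  {1,6,7,9}→12  {1,6,8,9}→12  {1,7,8,9}→12  {3,4,7,8}→2  {4,6,7,8}→8  {4,7,8,9}→8  {5,6,7,8}→12  {5,6,7,9}→12  {5,6,8,9}→12  {6,7,8,9}→24
  5 left: {1,4,7,8,9}→20  {1,5,6,7,9}→30  {1,5,6,8,9}→30  {1,6,7,8,9}→60  {2,3,4,7,8}→2  {3,4,6,7,8}→10  {3,4,7,8,9}→10  {4,5,6,7,8}→20  {4,6,7,8,9}→40  {5,6,7,8,9}→60
  6 left: {0,2,3,4,7,8}→2  {1,3,4,7,8,9}→30  {1,4,6,7,8,9}→120  {1,5,6,7,8,9}→180  {2,3,4,6,7,8}→12  {2,3,4,7,8,9}→12  {3,4,5,6,7,8}→30  {3,4,6,7,8,9}→60  {4,5,6,7,8,9}→120
  7 left: {0,2,3,4,6,7,8}→14  {0,2,3,4,7,8,9}→14  {1,2,3,4,7,8,9}→42  {1,3,4,6,7,8,9}→210  {1,4,5,6,7,8,9}→420  {2,3,4,5,6,7,8}→42  {2,3,4,6,7,8,9}→84  {3,4,5,6,7,8,9}→210
  8 left: {0,1,2,3,4,7,8,9}→56  {0,2,3,4,5,6,7,8}→56  {0,2,3,4,6,7,8,9}→112  {1,2,3,4,6,7,8,9}→336  {1,3,4,5,6,7,8,9}→840  {2,3,4,5,6,7,8,9}→336
  placing 0:i first → 1512 extensions
  placing 1:a first → 504 extensions
  placing 5:o first → 504 extensions
total linear extensions = 2520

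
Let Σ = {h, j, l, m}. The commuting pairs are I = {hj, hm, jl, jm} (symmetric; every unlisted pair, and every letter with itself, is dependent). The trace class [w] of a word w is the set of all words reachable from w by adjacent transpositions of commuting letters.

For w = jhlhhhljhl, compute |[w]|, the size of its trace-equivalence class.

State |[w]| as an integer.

piece 0:j — minimal
piece 1:h — minimal
piece 2:l rests on {1:h}
piece 3:h rests on {2:l}
piece 4:h rests on {3:h}
piece 5:h rests on {4:h}
piece 6:l rests on {5:h}
piece 7:j rests on {0:j}
piece 8:h rests on {6:l}
piece 9:l rests on {8:h}
minimal pieces: {0:j, 1:h}
ways to finish when only these pieces remain (= sum over removing one remaining piece with nothing left below it):
  1 left: {7}→1  {9}→1
  2 left: {0,7}→1  {7,9}→2  {8,9}→1
  3 left: {0,7,9}→3  {6,8,9}→1  {7,8,9}→3
  4 left: {0,7,8,9}→6  {5,6,8,9}→1  {6,7,8,9}→4
  5 left: {0,6,7,8,9}→10  {4,5,6,8,9}→1  {5,6,7,8,9}→5
  6 left: {0,5,6,7,8,9}→15  {3,4,5,6,8,9}→1  {4,5,6,7,8,9}→6
  7 left: {0,4,5,6,7,8,9}→21  {2,3,4,5,6,8,9}→1  {3,4,5,6,7,8,9}→7
  8 left: {0,3,4,5,6,7,8,9}→28  {1,2,3,4,5,6,8,9}→1  {2,3,4,5,6,7,8,9}→8
  placing 0:j first → 9 extensions
  placing 1:h first → 36 extensions
total linear extensions = 45

45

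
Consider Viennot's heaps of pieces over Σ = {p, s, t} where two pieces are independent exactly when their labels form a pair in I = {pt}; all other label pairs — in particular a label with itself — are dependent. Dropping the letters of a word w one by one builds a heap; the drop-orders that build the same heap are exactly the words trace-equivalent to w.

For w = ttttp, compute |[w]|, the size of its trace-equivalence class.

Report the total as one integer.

0(t) covers ∅
1(t) covers 0:t
2(t) covers 1:t
3(t) covers 2:t
4(p) covers ∅
floor of heap: 0:t, 4:p
completions by unplaced set U, small U first (add the entries for U minus each lowest piece of U):
  |U|=1: {3}:1  {4}:1
  |U|=2: {2,3}:1  {3,4}:2
  |U|=3: {1,2,3}:1  {2,3,4}:3
  start at 0(t): 4
  start at 4(p): 1
sum over floor = 5

5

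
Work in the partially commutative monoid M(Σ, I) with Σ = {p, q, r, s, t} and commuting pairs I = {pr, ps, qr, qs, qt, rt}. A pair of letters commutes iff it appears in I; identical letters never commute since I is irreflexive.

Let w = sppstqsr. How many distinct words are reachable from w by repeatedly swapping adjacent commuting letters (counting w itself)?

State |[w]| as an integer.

28

drop 0:s onto floor
drop 1:p onto floor
drop 2:p onto {1:p}
drop 3:s onto {0:s}
drop 4:t onto {2:p, 3:s}
drop 5:q onto {2:p}
drop 6:s onto {4:t}
drop 7:r onto {6:s}
ground layer = {0:s, 1:p}
drop-orders for the pieces not yet dropped (sum over which currently-grounded one goes next):
  1 to go: {5} 1  {7} 1
  2 to go: {5,7} 2  {6,7} 1
  3 to go: {4,6,7} 1  {5,6,7} 3
  4 to go: {3,4,6,7} 1  {4,5,6,7} 4
  5 to go: {0,3,4,6,7} 1  {2,4,5,6,7} 4  {3,4,5,6,7} 5
  6 to go: {0,3,4,5,6,7} 6  {1,2,4,5,6,7} 4  {2,3,4,5,6,7} 9
  if 0:s drops first: 13 orders
  if 1:p drops first: 15 orders
heap linearizations: 28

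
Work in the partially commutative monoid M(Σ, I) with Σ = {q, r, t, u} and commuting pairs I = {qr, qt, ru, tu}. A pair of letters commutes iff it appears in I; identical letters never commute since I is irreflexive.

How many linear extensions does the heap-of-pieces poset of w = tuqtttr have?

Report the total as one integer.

21

#0=t has no predecessor
#1=u has no predecessor
#2=q depends on [1:u]
#3=t depends on [0:t]
#4=t depends on [3:t]
#5=t depends on [4:t]
#6=r depends on [5:t]
sources: [0:t, 1:u]
N(rest) = Σ N(rest − s) over sources s of rest; N(one piece) = 1:
  size 1 → [2]=1  [6]=1
  size 2 → [1,2]=1  [2,6]=2  [5,6]=1
  size 3 → [1,2,6]=3  [2,5,6]=3  [4,5,6]=1
  size 4 → [1,2,5,6]=6  [2,4,5,6]=4  [3,4,5,6]=1
  size 5 → [0,3,4,5,6]=1  [1,2,4,5,6]=10  [2,3,4,5,6]=5
  first=0(t) contributes 15
  first=1(u) contributes 6
|[w]| = 21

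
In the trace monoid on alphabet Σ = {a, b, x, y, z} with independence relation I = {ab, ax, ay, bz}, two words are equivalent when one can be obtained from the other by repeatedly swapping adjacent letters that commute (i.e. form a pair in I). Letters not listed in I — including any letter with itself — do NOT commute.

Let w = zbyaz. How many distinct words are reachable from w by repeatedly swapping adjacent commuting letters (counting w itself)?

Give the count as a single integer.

drop 0:z onto floor
drop 1:b onto floor
drop 2:y onto {0:z, 1:b}
drop 3:a onto {0:z}
drop 4:z onto {2:y, 3:a}
ground layer = {0:z, 1:b}
drop-orders for the pieces not yet dropped (sum over which currently-grounded one goes next):
  1 to go: {4} 1
  2 to go: {2,4} 1  {3,4} 1
  3 to go: {1,2,4} 1  {2,3,4} 2
  if 0:z drops first: 3 orders
  if 1:b drops first: 2 orders
heap linearizations: 5

5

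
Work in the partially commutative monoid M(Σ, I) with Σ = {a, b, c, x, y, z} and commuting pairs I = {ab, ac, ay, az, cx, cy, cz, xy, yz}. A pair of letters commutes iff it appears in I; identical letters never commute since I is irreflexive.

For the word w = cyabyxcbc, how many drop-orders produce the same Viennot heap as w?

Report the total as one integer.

60

piece 0:c — minimal
piece 1:y — minimal
piece 2:a — minimal
piece 3:b rests on {0:c, 1:y}
piece 4:y rests on {3:b}
piece 5:x rests on {2:a, 3:b}
piece 6:c rests on {3:b}
piece 7:b rests on {4:y, 5:x, 6:c}
piece 8:c rests on {7:b}
minimal pieces: {0:c, 1:y, 2:a}
ways to finish when only these pieces remain (= sum over removing one remaining piece with nothing left below it):
  1 left: {8}→1
  2 left: {7,8}→1
  3 left: {4,7,8}→1  {5,7,8}→1  {6,7,8}→1
  4 left: {2,5,7,8}→1  {4,5,7,8}→2  {4,6,7,8}→2  {5,6,7,8}→2
  5 left: {2,4,5,7,8}→3  {2,5,6,7,8}→3  {4,5,6,7,8}→6
  6 left: {2,4,5,6,7,8}→12  {3,4,5,6,7,8}→6
  7 left: {0,3,4,5,6,7,8}→6  {1,3,4,5,6,7,8}→6  {2,3,4,5,6,7,8}→18
  placing 0:c first → 24 extensions
  placing 1:y first → 24 extensions
  placing 2:a first → 12 extensions
total linear extensions = 60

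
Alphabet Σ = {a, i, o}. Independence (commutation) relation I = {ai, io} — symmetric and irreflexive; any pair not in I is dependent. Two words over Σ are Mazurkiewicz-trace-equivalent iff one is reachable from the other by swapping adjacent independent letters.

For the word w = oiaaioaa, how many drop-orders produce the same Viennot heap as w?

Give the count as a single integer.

piece 0:o — minimal
piece 1:i — minimal
piece 2:a rests on {0:o}
piece 3:a rests on {2:a}
piece 4:i rests on {1:i}
piece 5:o rests on {3:a}
piece 6:a rests on {5:o}
piece 7:a rests on {6:a}
minimal pieces: {0:o, 1:i}
ways to finish when only these pieces remain (= sum over removing one remaining piece with nothing left below it):
  1 left: {4}→1  {7}→1
  2 left: {1,4}→1  {4,7}→2  {6,7}→1
  3 left: {1,4,7}→3  {4,6,7}→3  {5,6,7}→1
  4 left: {1,4,6,7}→6  {3,5,6,7}→1  {4,5,6,7}→4
  5 left: {1,4,5,6,7}→10  {2,3,5,6,7}→1  {3,4,5,6,7}→5
  6 left: {0,2,3,5,6,7}→1  {1,3,4,5,6,7}→15  {2,3,4,5,6,7}→6
  placing 0:o first → 21 extensions
  placing 1:i first → 7 extensions
total linear extensions = 28

28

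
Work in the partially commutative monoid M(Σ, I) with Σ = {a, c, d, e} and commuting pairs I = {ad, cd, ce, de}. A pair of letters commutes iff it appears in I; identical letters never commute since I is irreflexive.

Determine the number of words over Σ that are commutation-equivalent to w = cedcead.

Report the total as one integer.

0(c) covers ∅
1(e) covers ∅
2(d) covers ∅
3(c) covers 0:c
4(e) covers 1:e
5(a) covers 3:c, 4:e
6(d) covers 2:d
floor of heap: 0:c, 1:e, 2:d
completions by unplaced set U, small U first (add the entries for U minus each lowest piece of U):
  |U|=1: {5}:1  {6}:1
  |U|=2: {2,6}:1  {3,5}:1  {4,5}:1  {5,6}:2
  |U|=3: {0,3,5}:1  {1,4,5}:1  {2,5,6}:3  {3,4,5}:2  {3,5,6}:3  {4,5,6}:3
  |U|=4: {0,3,4,5}:3  {0,3,5,6}:4  {1,3,4,5}:3  {1,4,5,6}:4  {2,3,5,6}:6  {2,4,5,6}:6  {3,4,5,6}:8
  |U|=5: {0,1,3,4,5}:6  {0,2,3,5,6}:10  {0,3,4,5,6}:15  {1,2,4,5,6}:10  {1,3,4,5,6}:15  {2,3,4,5,6}:20
  start at 0(c): 45
  start at 1(e): 45
  start at 2(d): 36
sum over floor = 126

126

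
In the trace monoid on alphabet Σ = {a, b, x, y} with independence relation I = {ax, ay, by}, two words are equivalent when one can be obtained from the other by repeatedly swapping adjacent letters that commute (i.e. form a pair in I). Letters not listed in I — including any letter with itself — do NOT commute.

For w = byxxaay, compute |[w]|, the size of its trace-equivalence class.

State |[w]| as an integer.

25

piece 0:b — minimal
piece 1:y — minimal
piece 2:x rests on {0:b, 1:y}
piece 3:x rests on {2:x}
piece 4:a rests on {0:b}
piece 5:a rests on {4:a}
piece 6:y rests on {3:x}
minimal pieces: {0:b, 1:y}
ways to finish when only these pieces remain (= sum over removing one remaining piece with nothing left below it):
  1 left: {5}→1  {6}→1
  2 left: {3,6}→1  {4,5}→1  {5,6}→2
  3 left: {2,3,6}→1  {3,5,6}→3  {4,5,6}→3
  4 left: {1,2,3,6}→1  {2,3,5,6}→4  {3,4,5,6}→6
  5 left: {1,2,3,5,6}→5  {2,3,4,5,6}→10
  placing 0:b first → 15 extensions
  placing 1:y first → 10 extensions
total linear extensions = 25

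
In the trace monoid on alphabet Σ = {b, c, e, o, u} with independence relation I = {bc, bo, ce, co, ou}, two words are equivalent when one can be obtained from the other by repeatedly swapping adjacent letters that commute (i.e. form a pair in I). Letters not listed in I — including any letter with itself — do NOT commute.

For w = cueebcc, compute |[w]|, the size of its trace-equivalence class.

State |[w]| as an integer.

10

0(c) covers ∅
1(u) covers 0:c
2(e) covers 1:u
3(e) covers 2:e
4(b) covers 3:e
5(c) covers 1:u
6(c) covers 5:c
floor of heap: 0:c
completions by unplaced set U, small U first (add the entries for U minus each lowest piece of U):
  |U|=1: {4}:1  {6}:1
  |U|=2: {3,4}:1  {4,6}:2  {5,6}:1
  |U|=3: {2,3,4}:1  {3,4,6}:3  {4,5,6}:3
  |U|=4: {2,3,4,6}:4  {3,4,5,6}:6
  |U|=5: {2,3,4,5,6}:10
  start at 0(c): 10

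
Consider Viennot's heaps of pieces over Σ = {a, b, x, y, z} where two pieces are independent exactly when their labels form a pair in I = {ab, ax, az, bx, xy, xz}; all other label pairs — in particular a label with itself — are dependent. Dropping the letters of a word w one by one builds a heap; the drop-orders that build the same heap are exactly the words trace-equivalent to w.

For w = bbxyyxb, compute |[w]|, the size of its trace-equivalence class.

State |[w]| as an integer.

drop 0:b onto floor
drop 1:b onto {0:b}
drop 2:x onto floor
drop 3:y onto {1:b}
drop 4:y onto {3:y}
drop 5:x onto {2:x}
drop 6:b onto {4:y}
ground layer = {0:b, 2:x}
drop-orders for the pieces not yet dropped (sum over which currently-grounded one goes next):
  1 to go: {5} 1  {6} 1
  2 to go: {2,5} 1  {4,6} 1  {5,6} 2
  3 to go: {2,5,6} 3  {3,4,6} 1  {4,5,6} 3
  4 to go: {1,3,4,6} 1  {2,4,5,6} 6  {3,4,5,6} 4
  5 to go: {0,1,3,4,6} 1  {1,3,4,5,6} 5  {2,3,4,5,6} 10
  if 0:b drops first: 15 orders
  if 2:x drops first: 6 orders
heap linearizations: 21

21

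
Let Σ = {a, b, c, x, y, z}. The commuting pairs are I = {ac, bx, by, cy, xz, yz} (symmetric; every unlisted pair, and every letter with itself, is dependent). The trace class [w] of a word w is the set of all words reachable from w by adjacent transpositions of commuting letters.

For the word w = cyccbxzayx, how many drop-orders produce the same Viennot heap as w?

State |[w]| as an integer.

15

drop 0:c onto floor
drop 1:y onto floor
drop 2:c onto {0:c}
drop 3:c onto {2:c}
drop 4:b onto {3:c}
drop 5:x onto {1:y, 3:c}
drop 6:z onto {4:b}
drop 7:a onto {5:x, 6:z}
drop 8:y onto {7:a}
drop 9:x onto {8:y}
ground layer = {0:c, 1:y}
drop-orders for the pieces not yet dropped (sum over which currently-grounded one goes next):
  1 to go: {9} 1
  2 to go: {8,9} 1
  3 to go: {7,8,9} 1
  4 to go: {5,7,8,9} 1  {6,7,8,9} 1
  5 to go: {1,5,7,8,9} 1  {4,6,7,8,9} 1  {5,6,7,8,9} 2
  6 to go: {1,5,6,7,8,9} 3  {4,5,6,7,8,9} 3
  7 to go: {1,4,5,6,7,8,9} 6  {3,4,5,6,7,8,9} 3
  8 to go: {1,3,4,5,6,7,8,9} 9  {2,3,4,5,6,7,8,9} 3
  if 0:c drops first: 12 orders
  if 1:y drops first: 3 orders
heap linearizations: 15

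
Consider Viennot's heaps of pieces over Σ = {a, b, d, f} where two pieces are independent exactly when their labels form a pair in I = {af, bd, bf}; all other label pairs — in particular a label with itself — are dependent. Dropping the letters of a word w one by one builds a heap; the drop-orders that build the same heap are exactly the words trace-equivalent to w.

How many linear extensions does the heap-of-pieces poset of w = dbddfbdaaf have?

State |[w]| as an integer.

drop 0:d onto floor
drop 1:b onto floor
drop 2:d onto {0:d}
drop 3:d onto {2:d}
drop 4:f onto {3:d}
drop 5:b onto {1:b}
drop 6:d onto {4:f}
drop 7:a onto {5:b, 6:d}
drop 8:a onto {7:a}
drop 9:f onto {6:d}
ground layer = {0:d, 1:b}
drop-orders for the pieces not yet dropped (sum over which currently-grounded one goes next):
  1 to go: {8} 1  {9} 1
  2 to go: {7,8} 1  {8,9} 2
  3 to go: {5,7,8} 1  {7,8,9} 3
  4 to go: {1,5,7,8} 1  {5,7,8,9} 4  {6,7,8,9} 3
  5 to go: {1,5,7,8,9} 5  {4,6,7,8,9} 3  {5,6,7,8,9} 7
  6 to go: {1,5,6,7,8,9} 12  {3,4,6,7,8,9} 3  {4,5,6,7,8,9} 10
  7 to go: {1,4,5,6,7,8,9} 22  {2,3,4,6,7,8,9} 3  {3,4,5,6,7,8,9} 13
  8 to go: {0,2,3,4,6,7,8,9} 3  {1,3,4,5,6,7,8,9} 35  {2,3,4,5,6,7,8,9} 16
  if 0:d drops first: 51 orders
  if 1:b drops first: 19 orders
heap linearizations: 70

70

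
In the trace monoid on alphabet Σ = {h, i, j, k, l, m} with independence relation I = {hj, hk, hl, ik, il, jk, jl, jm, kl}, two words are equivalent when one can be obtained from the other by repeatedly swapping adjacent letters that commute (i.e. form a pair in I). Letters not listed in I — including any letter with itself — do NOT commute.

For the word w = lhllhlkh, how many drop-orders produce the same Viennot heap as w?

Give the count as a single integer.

drop 0:l onto floor
drop 1:h onto floor
drop 2:l onto {0:l}
drop 3:l onto {2:l}
drop 4:h onto {1:h}
drop 5:l onto {3:l}
drop 6:k onto floor
drop 7:h onto {4:h}
ground layer = {0:l, 1:h, 6:k}
drop-orders for the pieces not yet dropped (sum over which currently-grounded one goes next):
  1 to go: {5} 1  {6} 1  {7} 1
  2 to go: {3,5} 1  {4,7} 1  {5,6} 2  {5,7} 2  {6,7} 2
  3 to go: {1,4,7} 1  {2,3,5} 1  {3,5,6} 3  {3,5,7} 3  {4,5,7} 3  {4,6,7} 3  {5,6,7} 6
  4 to go: {0,2,3,5} 1  {1,4,5,7} 4  {1,4,6,7} 4  {2,3,5,6} 4  {2,3,5,7} 4  {3,4,5,7} 6  {3,5,6,7} 12  {4,5,6,7} 12
  5 to go: {0,2,3,5,6} 5  {0,2,3,5,7} 5  {1,3,4,5,7} 10  {1,4,5,6,7} 20  {2,3,4,5,7} 10  {2,3,5,6,7} 20  {3,4,5,6,7} 30
  6 to go: {0,2,3,4,5,7} 15  {0,2,3,5,6,7} 30  {1,2,3,4,5,7} 20  {1,3,4,5,6,7} 60  {2,3,4,5,6,7} 60
  if 0:l drops first: 140 orders
  if 1:h drops first: 105 orders
  if 6:k drops first: 35 orders
heap linearizations: 280

280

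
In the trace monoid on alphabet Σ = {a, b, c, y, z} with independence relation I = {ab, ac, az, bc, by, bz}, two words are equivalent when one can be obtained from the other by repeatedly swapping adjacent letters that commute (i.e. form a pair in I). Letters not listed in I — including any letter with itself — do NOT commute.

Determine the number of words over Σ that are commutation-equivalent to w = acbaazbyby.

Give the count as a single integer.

piece 0:a — minimal
piece 1:c — minimal
piece 2:b — minimal
piece 3:a rests on {0:a}
piece 4:a rests on {3:a}
piece 5:z rests on {1:c}
piece 6:b rests on {2:b}
piece 7:y rests on {4:a, 5:z}
piece 8:b rests on {6:b}
piece 9:y rests on {7:y}
minimal pieces: {0:a, 1:c, 2:b}
ways to finish when only these pieces remain (= sum over removing one remaining piece with nothing left below it):
  1 left: {8}→1  {9}→1
  2 left: {6,8}→1  {7,9}→1  {8,9}→2
  3 left: {2,6,8}→1  {4,7,9}→1  {5,7,9}→1  {6,8,9}→3  {7,8,9}→3
  4 left: {1,5,7,9}→1  {2,6,8,9}→4  {3,4,7,9}→1  {4,5,7,9}→2  {4,7,8,9}→4  {5,7,8,9}→4  {6,7,8,9}→6
  5 left: {0,3,4,7,9}→1  {1,4,5,7,9}→3  {1,5,7,8,9}→5  {2,6,7,8,9}→10  {3,4,5,7,9}→3  {3,4,7,8,9}→5  {4,5,7,8,9}→10  {4,6,7,8,9}→10  {5,6,7,8,9}→10
  6 left: {0,3,4,5,7,9}→4  {0,3,4,7,8,9}→6  {1,3,4,5,7,9}→6  {1,4,5,7,8,9}→18  {1,5,6,7,8,9}→15  {2,4,6,7,8,9}→20  {2,5,6,7,8,9}→20  {3,4,5,7,8,9}→18  {3,4,6,7,8,9}→15  {4,5,6,7,8,9}→30
  7 left: {0,1,3,4,5,7,9}→10  {0,3,4,5,7,8,9}→28  {0,3,4,6,7,8,9}→21  {1,2,5,6,7,8,9}→35  {1,3,4,5,7,8,9}→42  {1,4,5,6,7,8,9}→63  {2,3,4,6,7,8,9}→35  {2,4,5,6,7,8,9}→70  {3,4,5,6,7,8,9}→63
  8 left: {0,1,3,4,5,7,8,9}→80  {0,2,3,4,6,7,8,9}→56  {0,3,4,5,6,7,8,9}→112  {1,2,4,5,6,7,8,9}→168  {1,3,4,5,6,7,8,9}→168  {2,3,4,5,6,7,8,9}→168
  placing 0:a first → 504 extensions
  placing 1:c first → 336 extensions
  placing 2:b first → 360 extensions
total linear extensions = 1200

1200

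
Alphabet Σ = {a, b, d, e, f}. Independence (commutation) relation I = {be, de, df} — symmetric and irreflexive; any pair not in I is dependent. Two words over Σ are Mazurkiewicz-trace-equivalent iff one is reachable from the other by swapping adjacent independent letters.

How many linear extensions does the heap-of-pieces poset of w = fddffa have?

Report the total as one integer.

#0=f has no predecessor
#1=d has no predecessor
#2=d depends on [1:d]
#3=f depends on [0:f]
#4=f depends on [3:f]
#5=a depends on [2:d, 4:f]
sources: [0:f, 1:d]
N(rest) = Σ N(rest − s) over sources s of rest; N(one piece) = 1:
  size 1 → [5]=1
  size 2 → [2,5]=1  [4,5]=1
  size 3 → [1,2,5]=1  [2,4,5]=2  [3,4,5]=1
  size 4 → [0,3,4,5]=1  [1,2,4,5]=3  [2,3,4,5]=3
  first=0(f) contributes 6
  first=1(d) contributes 4
|[w]| = 10

10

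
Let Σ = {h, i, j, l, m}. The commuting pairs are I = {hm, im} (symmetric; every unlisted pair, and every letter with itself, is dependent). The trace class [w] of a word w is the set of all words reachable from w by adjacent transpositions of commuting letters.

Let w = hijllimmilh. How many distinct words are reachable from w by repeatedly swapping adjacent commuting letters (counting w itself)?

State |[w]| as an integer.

6

0(h) covers ∅
1(i) covers 0:h
2(j) covers 1:i
3(l) covers 2:j
4(l) covers 3:l
5(i) covers 4:l
6(m) covers 4:l
7(m) covers 6:m
8(i) covers 5:i
9(l) covers 7:m, 8:i
10(h) covers 9:l
floor of heap: 0:h
completions by unplaced set U, small U first (add the entries for U minus each lowest piece of U):
  |U|=1: {10}:1
  |U|=2: {9,10}:1
  |U|=3: {7,9,10}:1  {8,9,10}:1
  |U|=4: {5,8,9,10}:1  {6,7,9,10}:1  {7,8,9,10}:2
  |U|=5: {5,7,8,9,10}:3  {6,7,8,9,10}:3
  |U|=6: {5,6,7,8,9,10}:6
  |U|=7: {4,5,6,7,8,9,10}:6
  |U|=8: {3,4,5,6,7,8,9,10}:6
  |U|=9: {2,3,4,5,6,7,8,9,10}:6
  start at 0(h): 6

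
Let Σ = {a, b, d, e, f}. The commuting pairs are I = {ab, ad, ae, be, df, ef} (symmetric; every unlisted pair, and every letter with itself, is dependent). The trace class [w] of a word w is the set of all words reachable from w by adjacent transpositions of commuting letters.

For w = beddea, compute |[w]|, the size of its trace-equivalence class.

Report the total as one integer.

12

drop 0:b onto floor
drop 1:e onto floor
drop 2:d onto {0:b, 1:e}
drop 3:d onto {2:d}
drop 4:e onto {3:d}
drop 5:a onto floor
ground layer = {0:b, 1:e, 5:a}
drop-orders for the pieces not yet dropped (sum over which currently-grounded one goes next):
  1 to go: {4} 1  {5} 1
  2 to go: {3,4} 1  {4,5} 2
  3 to go: {2,3,4} 1  {3,4,5} 3
  4 to go: {0,2,3,4} 1  {1,2,3,4} 1  {2,3,4,5} 4
  if 0:b drops first: 5 orders
  if 1:e drops first: 5 orders
  if 5:a drops first: 2 orders
heap linearizations: 12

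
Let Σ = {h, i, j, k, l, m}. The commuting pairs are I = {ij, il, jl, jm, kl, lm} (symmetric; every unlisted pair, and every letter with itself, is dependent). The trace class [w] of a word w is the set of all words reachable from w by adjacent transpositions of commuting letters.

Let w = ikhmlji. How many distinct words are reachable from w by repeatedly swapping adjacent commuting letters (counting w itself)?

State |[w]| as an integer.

piece 0:i — minimal
piece 1:k rests on {0:i}
piece 2:h rests on {1:k}
piece 3:m rests on {2:h}
piece 4:l rests on {2:h}
piece 5:j rests on {2:h}
piece 6:i rests on {3:m}
minimal pieces: {0:i}
ways to finish when only these pieces remain (= sum over removing one remaining piece with nothing left below it):
  1 left: {4}→1  {5}→1  {6}→1
  2 left: {3,6}→1  {4,5}→2  {4,6}→2  {5,6}→2
  3 left: {3,4,6}→3  {3,5,6}→3  {4,5,6}→6
  4 left: {3,4,5,6}→12
  5 left: {2,3,4,5,6}→12
  placing 0:i first → 12 extensions

12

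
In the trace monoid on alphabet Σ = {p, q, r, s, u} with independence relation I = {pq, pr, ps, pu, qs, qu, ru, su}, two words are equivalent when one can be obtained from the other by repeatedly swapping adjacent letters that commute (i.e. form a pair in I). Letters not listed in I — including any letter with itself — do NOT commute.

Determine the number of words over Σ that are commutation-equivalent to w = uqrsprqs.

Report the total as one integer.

#0=u has no predecessor
#1=q has no predecessor
#2=r depends on [1:q]
#3=s depends on [2:r]
#4=p has no predecessor
#5=r depends on [3:s]
#6=q depends on [5:r]
#7=s depends on [5:r]
sources: [0:u, 1:q, 4:p]
N(rest) = Σ N(rest − s) over sources s of rest; N(one piece) = 1:
  size 1 → [0]=1  [4]=1  [6]=1  [7]=1
  size 2 → [0,4]=2  [0,6]=2  [0,7]=2  [4,6]=2  [4,7]=2  [6,7]=2
  size 3 → [0,4,6]=6  [0,4,7]=6  [0,6,7]=6  [4,6,7]=6  [5,6,7]=2
  size 4 → [0,4,6,7]=24  [0,5,6,7]=8  [3,5,6,7]=2  [4,5,6,7]=8
  size 5 → [0,3,5,6,7]=10  [0,4,5,6,7]=40  [2,3,5,6,7]=2  [3,4,5,6,7]=10
  size 6 → [0,2,3,5,6,7]=12  [0,3,4,5,6,7]=60  [1,2,3,5,6,7]=2  [2,3,4,5,6,7]=12
  first=0(u) contributes 14
  first=1(q) contributes 84
  first=4(p) contributes 14
|[w]| = 112

112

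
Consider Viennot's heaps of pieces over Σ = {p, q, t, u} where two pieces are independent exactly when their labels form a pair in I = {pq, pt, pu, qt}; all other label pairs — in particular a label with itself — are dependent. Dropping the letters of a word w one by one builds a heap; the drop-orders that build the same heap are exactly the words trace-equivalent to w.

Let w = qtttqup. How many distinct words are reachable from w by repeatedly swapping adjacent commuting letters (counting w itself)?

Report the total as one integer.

70

drop 0:q onto floor
drop 1:t onto floor
drop 2:t onto {1:t}
drop 3:t onto {2:t}
drop 4:q onto {0:q}
drop 5:u onto {3:t, 4:q}
drop 6:p onto floor
ground layer = {0:q, 1:t, 6:p}
drop-orders for the pieces not yet dropped (sum over which currently-grounded one goes next):
  1 to go: {5} 1  {6} 1
  2 to go: {3,5} 1  {4,5} 1  {5,6} 2
  3 to go: {0,4,5} 1  {2,3,5} 1  {3,4,5} 2  {3,5,6} 3  {4,5,6} 3
  4 to go: {0,3,4,5} 3  {0,4,5,6} 4  {1,2,3,5} 1  {2,3,4,5} 3  {2,3,5,6} 4  {3,4,5,6} 8
  5 to go: {0,2,3,4,5} 6  {0,3,4,5,6} 15  {1,2,3,4,5} 4  {1,2,3,5,6} 5  {2,3,4,5,6} 15
  if 0:q drops first: 24 orders
  if 1:t drops first: 36 orders
  if 6:p drops first: 10 orders
heap linearizations: 70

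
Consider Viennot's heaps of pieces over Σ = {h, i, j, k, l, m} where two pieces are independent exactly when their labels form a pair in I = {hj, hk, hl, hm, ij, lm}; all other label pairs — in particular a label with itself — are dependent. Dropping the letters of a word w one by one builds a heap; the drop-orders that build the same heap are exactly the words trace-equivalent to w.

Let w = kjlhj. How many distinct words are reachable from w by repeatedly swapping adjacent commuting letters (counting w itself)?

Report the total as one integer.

drop 0:k onto floor
drop 1:j onto {0:k}
drop 2:l onto {1:j}
drop 3:h onto floor
drop 4:j onto {2:l}
ground layer = {0:k, 3:h}
drop-orders for the pieces not yet dropped (sum over which currently-grounded one goes next):
  1 to go: {3} 1  {4} 1
  2 to go: {2,4} 1  {3,4} 2
  3 to go: {1,2,4} 1  {2,3,4} 3
  if 0:k drops first: 4 orders
  if 3:h drops first: 1 orders
heap linearizations: 5

5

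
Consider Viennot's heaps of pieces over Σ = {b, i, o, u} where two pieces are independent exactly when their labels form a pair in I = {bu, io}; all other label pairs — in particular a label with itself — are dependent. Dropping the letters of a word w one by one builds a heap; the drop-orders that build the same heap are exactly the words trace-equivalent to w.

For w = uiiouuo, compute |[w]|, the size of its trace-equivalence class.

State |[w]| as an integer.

0(u) covers ∅
1(i) covers 0:u
2(i) covers 1:i
3(o) covers 0:u
4(u) covers 2:i, 3:o
5(u) covers 4:u
6(o) covers 5:u
floor of heap: 0:u
completions by unplaced set U, small U first (add the entries for U minus each lowest piece of U):
  |U|=1: {6}:1
  |U|=2: {5,6}:1
  |U|=3: {4,5,6}:1
  |U|=4: {2,4,5,6}:1  {3,4,5,6}:1
  |U|=5: {1,2,4,5,6}:1  {2,3,4,5,6}:2
  start at 0(u): 3

3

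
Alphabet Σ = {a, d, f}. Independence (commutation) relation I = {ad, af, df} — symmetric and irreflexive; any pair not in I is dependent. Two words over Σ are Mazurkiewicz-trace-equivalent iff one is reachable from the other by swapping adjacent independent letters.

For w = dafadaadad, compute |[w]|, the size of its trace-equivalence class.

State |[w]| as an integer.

1260

drop 0:d onto floor
drop 1:a onto floor
drop 2:f onto floor
drop 3:a onto {1:a}
drop 4:d onto {0:d}
drop 5:a onto {3:a}
drop 6:a onto {5:a}
drop 7:d onto {4:d}
drop 8:a onto {6:a}
drop 9:d onto {7:d}
ground layer = {0:d, 1:a, 2:f}
drop-orders for the pieces not yet dropped (sum over which currently-grounded one goes next):
  1 to go: {2} 1  {8} 1  {9} 1
  2 to go: {2,8} 2  {2,9} 2  {6,8} 1  {7,9} 1  {8,9} 2
  3 to go: {2,6,8} 3  {2,7,9} 3  {2,8,9} 6  {4,7,9} 1  {5,6,8} 1  {6,8,9} 3  {7,8,9} 3
  4 to go: {0,4,7,9} 1  {2,4,7,9} 4  {2,5,6,8} 4  {2,6,8,9} 12  {2,7,8,9} 12  {3,5,6,8} 1  {4,7,8,9} 4  {5,6,8,9} 4  {6,7,8,9} 6
  5 to go: {0,2,4,7,9} 5  {0,4,7,8,9} 5  {1,3,5,6,8} 1  {2,3,5,6,8} 5  {2,4,7,8,9} 20  {2,5,6,8,9} 20  {2,6,7,8,9} 30  {3,5,6,8,9} 5  {4,6,7,8,9} 10  {5,6,7,8,9} 10
  6 to go: {0,2,4,7,8,9} 30  {0,4,6,7,8,9} 15  {1,2,3,5,6,8} 6  {1,3,5,6,8,9} 6  {2,3,5,6,8,9} 30  {2,4,6,7,8,9} 60  {2,5,6,7,8,9} 60  {3,5,6,7,8,9} 15  {4,5,6,7,8,9} 20
  7 to go: {0,2,4,6,7,8,9} 105  {0,4,5,6,7,8,9} 35  {1,2,3,5,6,8,9} 42  {1,3,5,6,7,8,9} 21  {2,3,5,6,7,8,9} 105  {2,4,5,6,7,8,9} 140  {3,4,5,6,7,8,9} 35
  8 to go: {0,2,4,5,6,7,8,9} 280  {0,3,4,5,6,7,8,9} 70  {1,2,3,5,6,7,8,9} 168  {1,3,4,5,6,7,8,9} 56  {2,3,4,5,6,7,8,9} 280
  if 0:d drops first: 504 orders
  if 1:a drops first: 630 orders
  if 2:f drops first: 126 orders
heap linearizations: 1260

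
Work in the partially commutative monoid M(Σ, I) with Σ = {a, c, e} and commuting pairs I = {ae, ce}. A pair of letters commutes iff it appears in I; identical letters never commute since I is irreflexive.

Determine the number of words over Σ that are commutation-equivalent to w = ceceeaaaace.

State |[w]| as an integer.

piece 0:c — minimal
piece 1:e — minimal
piece 2:c rests on {0:c}
piece 3:e rests on {1:e}
piece 4:e rests on {3:e}
piece 5:a rests on {2:c}
piece 6:a rests on {5:a}
piece 7:a rests on {6:a}
piece 8:a rests on {7:a}
piece 9:c rests on {8:a}
piece 10:e rests on {4:e}
minimal pieces: {0:c, 1:e}
ways to finish when only these pieces remain (= sum over removing one remaining piece with nothing left below it):
  1 left: {9}→1  {10}→1
  2 left: {4,10}→1  {8,9}→1  {9,10}→2
  3 left: {3,4,10}→1  {4,9,10}→3  {7,8,9}→1  {8,9,10}→3
  4 left: {1,3,4,10}→1  {3,4,9,10}→4  {4,8,9,10}→6  {6,7,8,9}→1  {7,8,9,10}→4
  5 left: {1,3,4,9,10}→5  {3,4,8,9,10}→10  {4,7,8,9,10}→10  {5,6,7,8,9}→1  {6,7,8,9,10}→5
  6 left: {1,3,4,8,9,10}→15  {2,5,6,7,8,9}→1  {3,4,7,8,9,10}→20  {4,6,7,8,9,10}→15  {5,6,7,8,9,10}→6
  7 left: {0,2,5,6,7,8,9}→1  {1,3,4,7,8,9,10}→35  {2,5,6,7,8,9,10}→7  {3,4,6,7,8,9,10}→35  {4,5,6,7,8,9,10}→21
  8 left: {0,2,5,6,7,8,9,10}→8  {1,3,4,6,7,8,9,10}→70  {2,4,5,6,7,8,9,10}→28  {3,4,5,6,7,8,9,10}→56
  9 left: {0,2,4,5,6,7,8,9,10}→36  {1,3,4,5,6,7,8,9,10}→126  {2,3,4,5,6,7,8,9,10}→84
  placing 0:c first → 210 extensions
  placing 1:e first → 120 extensions
total linear extensions = 330

330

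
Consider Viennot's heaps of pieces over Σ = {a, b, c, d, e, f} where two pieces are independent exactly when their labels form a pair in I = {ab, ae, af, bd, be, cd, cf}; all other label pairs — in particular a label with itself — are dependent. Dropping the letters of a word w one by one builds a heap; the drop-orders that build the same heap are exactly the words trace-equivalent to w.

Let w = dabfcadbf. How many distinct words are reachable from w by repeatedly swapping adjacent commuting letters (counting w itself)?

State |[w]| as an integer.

30

#0=d has no predecessor
#1=a depends on [0:d]
#2=b has no predecessor
#3=f depends on [0:d, 2:b]
#4=c depends on [1:a, 2:b]
#5=a depends on [4:c]
#6=d depends on [3:f, 5:a]
#7=b depends on [3:f, 4:c]
#8=f depends on [6:d, 7:b]
sources: [0:d, 2:b]
N(rest) = Σ N(rest − s) over sources s of rest; N(one piece) = 1:
  size 1 → [8]=1
  size 2 → [6,8]=1  [7,8]=1
  size 3 → [5,6,8]=1  [6,7,8]=2
  size 4 → [3,6,7,8]=2  [5,6,7,8]=3
  size 5 → [3,5,6,7,8]=5  [4,5,6,7,8]=3
  size 6 → [1,4,5,6,7,8]=3  [3,4,5,6,7,8]=8
  size 7 → [1,3,4,5,6,7,8]=11  [2,3,4,5,6,7,8]=8
  first=0(d) contributes 19
  first=2(b) contributes 11
|[w]| = 30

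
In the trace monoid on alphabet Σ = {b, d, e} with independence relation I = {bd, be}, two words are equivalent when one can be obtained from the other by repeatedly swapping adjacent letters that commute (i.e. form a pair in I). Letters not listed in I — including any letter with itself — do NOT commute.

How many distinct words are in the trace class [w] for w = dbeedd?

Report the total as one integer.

6

#0=d has no predecessor
#1=b has no predecessor
#2=e depends on [0:d]
#3=e depends on [2:e]
#4=d depends on [3:e]
#5=d depends on [4:d]
sources: [0:d, 1:b]
N(rest) = Σ N(rest − s) over sources s of rest; N(one piece) = 1:
  size 1 → [1]=1  [5]=1
  size 2 → [1,5]=2  [4,5]=1
  size 3 → [1,4,5]=3  [3,4,5]=1
  size 4 → [1,3,4,5]=4  [2,3,4,5]=1
  first=0(d) contributes 5
  first=1(b) contributes 1
|[w]| = 6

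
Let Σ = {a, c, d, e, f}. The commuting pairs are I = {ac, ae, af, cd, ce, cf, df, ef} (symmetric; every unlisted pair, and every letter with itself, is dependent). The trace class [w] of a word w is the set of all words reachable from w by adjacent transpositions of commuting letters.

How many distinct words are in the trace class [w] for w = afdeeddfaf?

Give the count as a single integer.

120

drop 0:a onto floor
drop 1:f onto floor
drop 2:d onto {0:a}
drop 3:e onto {2:d}
drop 4:e onto {3:e}
drop 5:d onto {4:e}
drop 6:d onto {5:d}
drop 7:f onto {1:f}
drop 8:a onto {6:d}
drop 9:f onto {7:f}
ground layer = {0:a, 1:f}
drop-orders for the pieces not yet dropped (sum over which currently-grounded one goes next):
  1 to go: {8} 1  {9} 1
  2 to go: {6,8} 1  {7,9} 1  {8,9} 2
  3 to go: {1,7,9} 1  {5,6,8} 1  {6,8,9} 3  {7,8,9} 3
  4 to go: {1,7,8,9} 4  {4,5,6,8} 1  {5,6,8,9} 4  {6,7,8,9} 6
  5 to go: {1,6,7,8,9} 10  {3,4,5,6,8} 1  {4,5,6,8,9} 5  {5,6,7,8,9} 10
  6 to go: {1,5,6,7,8,9} 20  {2,3,4,5,6,8} 1  {3,4,5,6,8,9} 6  {4,5,6,7,8,9} 15
  7 to go: {0,2,3,4,5,6,8} 1  {1,4,5,6,7,8,9} 35  {2,3,4,5,6,8,9} 7  {3,4,5,6,7,8,9} 21
  8 to go: {0,2,3,4,5,6,8,9} 8  {1,3,4,5,6,7,8,9} 56  {2,3,4,5,6,7,8,9} 28
  if 0:a drops first: 84 orders
  if 1:f drops first: 36 orders
heap linearizations: 120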